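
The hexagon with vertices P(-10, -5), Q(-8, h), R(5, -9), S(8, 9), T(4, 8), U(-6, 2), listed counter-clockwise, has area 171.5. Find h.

Write out the shoelace sum; only the two edges meeting at Q involve h:
2·Area = [((-10)·h − (-8)·(-5)) + ((-8)·(-9) − 5·h)] + 251
       = -15·h + 283 = 343
⇒ h = -4.

-4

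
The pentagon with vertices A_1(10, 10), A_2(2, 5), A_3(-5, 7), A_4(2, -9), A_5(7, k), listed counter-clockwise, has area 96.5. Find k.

5

The doubled signed area Σ (x_i y_{i+1} − x_{i+1} y_i) is linear in k.
With k=0 it equals 233; the coefficient of k is -8 (from the two edges through A_5).
So -8·k + 233 = 2·96.5 = 193 ⇒ k = 5.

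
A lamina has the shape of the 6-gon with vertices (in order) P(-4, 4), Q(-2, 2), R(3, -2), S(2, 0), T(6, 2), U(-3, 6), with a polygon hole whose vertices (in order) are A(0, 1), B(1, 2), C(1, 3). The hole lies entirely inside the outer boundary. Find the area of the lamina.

29.5

Outer boundary:
Apply the shoelace formula: 2A = Σ (x_i·y_{i+1} − x_{i+1}·y_i), indices taken mod 6.
Σ = (0) + (-2) + (4) + (4) + (42) + (12) = 60
Area = |Σ|/2 = 30.
Hole:
Apply Gauss's area formula: 2A = Σ (x_i·y_{i+1} − x_{i+1}·y_i), indices taken mod 3.
A→B: (0)(2) − (1)(1) = -1
B→C: (1)(3) − (1)(2) = 1
C→A: (1)(1) − (0)(3) = 1
Σ = 1
Area = |Σ|/2 = 0.5.
Net area = 30 − 0.5 = 29.5.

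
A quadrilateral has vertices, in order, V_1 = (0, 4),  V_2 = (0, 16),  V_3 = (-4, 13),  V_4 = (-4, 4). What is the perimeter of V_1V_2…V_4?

30

|V_1V_2| = √((0)² + (12)²) = √144 = 12
|V_2V_3| = √((-4)² + (-3)²) = √25 = 5
|V_3V_4| = √((0)² + (-9)²) = √81 = 9
|V_4V_1| = √((4)² + (0)²) = √16 = 4
Perimeter = 12 + 5 + 9 + 4 = 30.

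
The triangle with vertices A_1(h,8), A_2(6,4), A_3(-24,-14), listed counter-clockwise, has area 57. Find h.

Write out the shoelace sum; only the two edges meeting at A_1 involve h:
2·Area = [((-24)·8 − h·(-14)) + (h·4 − 6·8)] + 12
       = 18·h + -228 = 114
⇒ h = 19.

19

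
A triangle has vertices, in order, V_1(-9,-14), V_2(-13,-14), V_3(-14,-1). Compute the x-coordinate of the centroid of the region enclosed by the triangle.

-12

Apply Gauss's area formula. First the cross-terms c_i = x_i·y_{i+1} − x_{i+1}·y_i:
  -56, -183, 187  ⇒  2A = -52, A = -26.
Then Σ (x_i + x_{i+1})·c_i = 1872, so x̄ = 1872 / (6·(-26)) = -12.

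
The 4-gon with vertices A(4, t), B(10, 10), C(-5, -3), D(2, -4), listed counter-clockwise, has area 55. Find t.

-1

Write out the shoelace sum; only the two edges meeting at A involve t:
2·Area = [(2·t − 4·(-4)) + (4·10 − 10·t)] + 46
       = -8·t + 102 = 110
⇒ t = -1.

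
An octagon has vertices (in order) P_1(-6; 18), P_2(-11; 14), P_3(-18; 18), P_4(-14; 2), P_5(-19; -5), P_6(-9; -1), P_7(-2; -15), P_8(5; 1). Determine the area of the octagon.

P_1→P_2: (-6)(14) − (-11)(18) = 114
P_2→P_3: (-11)(18) − (-18)(14) = 54
P_3→P_4: (-18)(2) − (-14)(18) = 216
P_4→P_5: (-14)(-5) − (-19)(2) = 108
P_5→P_6: (-19)(-1) − (-9)(-5) = -26
P_6→P_7: (-9)(-15) − (-2)(-1) = 133
P_7→P_8: (-2)(1) − (5)(-15) = 73
P_8→P_1: (5)(18) − (-6)(1) = 96
Σ = 768
Area = |Σ|/2 = 384.

384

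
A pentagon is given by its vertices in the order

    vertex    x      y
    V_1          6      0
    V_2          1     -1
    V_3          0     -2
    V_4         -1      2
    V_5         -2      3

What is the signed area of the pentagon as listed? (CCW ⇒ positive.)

-13.5

Σ = (-6) + (-2) + (-2) + (1) + (-18) = -27
Signed area = Σ/2 = -13.5 (negative ⇒ clockwise traversal).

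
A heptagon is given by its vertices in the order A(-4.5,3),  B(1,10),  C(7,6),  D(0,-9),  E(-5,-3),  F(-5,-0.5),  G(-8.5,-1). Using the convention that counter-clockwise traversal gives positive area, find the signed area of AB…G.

A→B: (-4.5)(10) − (1)(3) = -48
B→C: (1)(6) − (7)(10) = -64
C→D: (7)(-9) − (0)(6) = -63
D→E: (0)(-3) − (-5)(-9) = -45
E→F: (-5)(-0.5) − (-5)(-3) = -12.5
F→G: (-5)(-1) − (-8.5)(-0.5) = 0.75
G→A: (-8.5)(3) − (-4.5)(-1) = -30
Σ = -261.75
Signed area = Σ/2 = -130.875 (negative ⇒ clockwise traversal).

-130.875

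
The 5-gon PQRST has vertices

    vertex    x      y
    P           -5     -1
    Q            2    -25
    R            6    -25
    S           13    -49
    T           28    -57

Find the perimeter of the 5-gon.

|PQ| = √((7)² + (-24)²) = √625 = 25
|QR| = √((4)² + (0)²) = √16 = 4
|RS| = √((7)² + (-24)²) = √625 = 25
|ST| = √((15)² + (-8)²) = √289 = 17
|TP| = √((-33)² + (56)²) = √4225 = 65
Perimeter = 25 + 4 + 25 + 17 + 65 = 136.

136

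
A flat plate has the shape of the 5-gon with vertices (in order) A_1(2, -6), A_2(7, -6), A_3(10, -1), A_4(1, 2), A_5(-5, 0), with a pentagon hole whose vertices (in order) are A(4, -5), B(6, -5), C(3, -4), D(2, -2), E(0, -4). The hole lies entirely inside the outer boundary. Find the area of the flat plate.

Outer boundary:
Σ = (30) + (53) + (21) + (10) + (30) = 144
Area = |Σ|/2 = 72.
Hole:
Apply the shoelace (surveyor's) formula: 2A = Σ (x_i·y_{i+1} − x_{i+1}·y_i), indices taken mod 5.
Σ = (10) + (-9) + (2) + (-8) + (16) = 11
Area = |Σ|/2 = 5.5.
Net area = 72 − 5.5 = 66.5.

66.5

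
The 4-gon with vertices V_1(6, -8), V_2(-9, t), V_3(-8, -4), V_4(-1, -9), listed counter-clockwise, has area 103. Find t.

8

Write out the shoelace sum; only the two edges meeting at V_2 involve t:
2·Area = [(6·t − (-9)·(-8)) + ((-9)·(-4) − (-8)·t)] + 130
       = 14·t + 94 = 206
⇒ t = 8.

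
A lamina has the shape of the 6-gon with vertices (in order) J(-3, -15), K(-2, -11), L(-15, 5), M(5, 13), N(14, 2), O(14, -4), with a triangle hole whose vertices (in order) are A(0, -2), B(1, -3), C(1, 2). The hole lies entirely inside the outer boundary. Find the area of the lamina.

432.5

Outer boundary:
Apply Gauss's area formula: 2A = Σ (x_i·y_{i+1} − x_{i+1}·y_i), indices taken mod 6.
Σ = (3) + (-175) + (-220) + (-172) + (-84) + (-222) = -870
Area = |Σ|/2 = 435.
Hole:
Apply the surveyor's formula: 2A = Σ (x_i·y_{i+1} − x_{i+1}·y_i), indices taken mod 3.
Σ = (2) + (5) + (-2) = 5
Area = |Σ|/2 = 2.5.
Net area = 435 − 2.5 = 432.5.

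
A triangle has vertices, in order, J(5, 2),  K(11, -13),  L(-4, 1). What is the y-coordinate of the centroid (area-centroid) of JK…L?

-10/3

Apply the surveyor's formula. First the cross-terms c_i = x_i·y_{i+1} − x_{i+1}·y_i:
  -87, -41, -13  ⇒  2A = -141, A = -70.5.
Then Σ (y_i + y_{i+1})·c_i = 1410, so ȳ = 1410 / (6·(-70.5)) = -10/3.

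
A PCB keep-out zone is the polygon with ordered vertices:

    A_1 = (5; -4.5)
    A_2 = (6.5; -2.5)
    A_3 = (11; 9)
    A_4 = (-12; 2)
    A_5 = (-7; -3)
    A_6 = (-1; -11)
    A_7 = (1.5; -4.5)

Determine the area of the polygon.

A_1→A_2: (5)(-2.5) − (6.5)(-4.5) = 16.75
A_2→A_3: (6.5)(9) − (11)(-2.5) = 86
A_3→A_4: (11)(2) − (-12)(9) = 130
A_4→A_5: (-12)(-3) − (-7)(2) = 50
A_5→A_6: (-7)(-11) − (-1)(-3) = 74
A_6→A_7: (-1)(-4.5) − (1.5)(-11) = 21
A_7→A_1: (1.5)(-4.5) − (5)(-4.5) = 15.75
Σ = 393.5
Area = |Σ|/2 = 196.75.

196.75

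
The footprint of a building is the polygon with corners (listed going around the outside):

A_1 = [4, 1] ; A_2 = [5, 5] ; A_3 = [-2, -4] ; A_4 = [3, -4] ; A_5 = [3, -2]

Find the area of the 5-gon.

Apply Gauss's area formula: 2A = Σ (x_i·y_{i+1} − x_{i+1}·y_i), indices taken mod 5.
Σ = (15) + (-10) + (20) + (6) + (11) = 42
Area = |Σ|/2 = 21.

21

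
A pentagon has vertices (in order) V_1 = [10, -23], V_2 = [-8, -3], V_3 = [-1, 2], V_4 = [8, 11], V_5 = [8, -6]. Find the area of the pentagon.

260

Apply the surveyor's formula: 2A = Σ (x_i·y_{i+1} − x_{i+1}·y_i), indices taken mod 5.
Σ = (-214) + (-19) + (-27) + (-136) + (-124) = -520
Area = |Σ|/2 = 260.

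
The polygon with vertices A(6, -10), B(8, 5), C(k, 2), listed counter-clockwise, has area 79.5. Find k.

-3

The doubled signed area Σ (x_i y_{i+1} − x_{i+1} y_i) is linear in k.
With k=0 it equals 114; the coefficient of k is -15 (from the two edges through C).
So -15·k + 114 = 2·79.5 = 159 ⇒ k = -3.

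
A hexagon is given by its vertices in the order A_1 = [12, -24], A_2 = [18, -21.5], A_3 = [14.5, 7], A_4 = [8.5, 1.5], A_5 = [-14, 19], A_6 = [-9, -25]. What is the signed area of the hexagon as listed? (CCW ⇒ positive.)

896.75

Apply the surveyor's formula: 2A = Σ (x_i·y_{i+1} − x_{i+1}·y_i), indices taken mod 6.
A_1→A_2: (12)(-21.5) − (18)(-24) = 174
A_2→A_3: (18)(7) − (14.5)(-21.5) = 437.75
A_3→A_4: (14.5)(1.5) − (8.5)(7) = -37.75
A_4→A_5: (8.5)(19) − (-14)(1.5) = 182.5
A_5→A_6: (-14)(-25) − (-9)(19) = 521
A_6→A_1: (-9)(-24) − (12)(-25) = 516
Σ = 1793.5
Signed area = Σ/2 = 896.75 (positive ⇒ counter-clockwise traversal).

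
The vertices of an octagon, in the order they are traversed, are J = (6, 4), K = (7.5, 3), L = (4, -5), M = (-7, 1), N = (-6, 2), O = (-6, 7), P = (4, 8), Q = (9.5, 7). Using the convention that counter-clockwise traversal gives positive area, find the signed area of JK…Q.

Apply the shoelace formula: 2A = Σ (x_i·y_{i+1} − x_{i+1}·y_i), indices taken mod 8.
Cross-terms: -12, -49.5, -31, -8, -30, -76, -48, -4  ⇒  Σ = -258.5
Signed area = Σ/2 = -129.25 (negative ⇒ clockwise traversal).

-129.25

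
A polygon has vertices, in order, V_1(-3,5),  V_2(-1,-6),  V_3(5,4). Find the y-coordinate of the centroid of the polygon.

1

Apply Gauss's area formula. First the cross-terms c_i = x_i·y_{i+1} − x_{i+1}·y_i:
  23, 26, 37  ⇒  2A = 86, A = 43.
Then Σ (y_i + y_{i+1})·c_i = 258, so ȳ = 258 / (6·43) = 1.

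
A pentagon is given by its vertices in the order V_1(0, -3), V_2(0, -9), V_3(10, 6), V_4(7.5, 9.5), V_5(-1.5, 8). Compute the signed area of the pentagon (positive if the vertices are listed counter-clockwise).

Σ = (0) + (90) + (50) + (74.25) + (4.5) = 218.75
Signed area = Σ/2 = 109.375 (positive ⇒ counter-clockwise traversal).

109.375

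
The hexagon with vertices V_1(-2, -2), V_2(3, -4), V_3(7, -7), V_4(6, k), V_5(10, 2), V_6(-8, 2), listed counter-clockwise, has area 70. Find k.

The doubled signed area Σ (x_i y_{i+1} − x_{i+1} y_i) is linear in k.
With k=0 it equals 131; the coefficient of k is -3 (from the two edges through V_4).
So -3·k + 131 = 2·70 = 140 ⇒ k = -3.

-3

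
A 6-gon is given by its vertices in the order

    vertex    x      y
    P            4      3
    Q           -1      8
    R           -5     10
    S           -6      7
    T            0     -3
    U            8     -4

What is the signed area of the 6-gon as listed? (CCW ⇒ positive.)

Apply the shoelace formula: 2A = Σ (x_i·y_{i+1} − x_{i+1}·y_i), indices taken mod 6.
Σ = (35) + (30) + (25) + (18) + (24) + (40) = 172
Signed area = Σ/2 = 86 (positive ⇒ counter-clockwise traversal).

86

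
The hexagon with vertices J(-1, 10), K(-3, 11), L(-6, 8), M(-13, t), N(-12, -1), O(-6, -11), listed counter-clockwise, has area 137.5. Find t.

7

The doubled signed area Σ (x_i y_{i+1} − x_{i+1} y_i) is linear in t.
With t=0 it equals 233; the coefficient of t is 6 (from the two edges through M).
So 6·t + 233 = 2·137.5 = 275 ⇒ t = 7.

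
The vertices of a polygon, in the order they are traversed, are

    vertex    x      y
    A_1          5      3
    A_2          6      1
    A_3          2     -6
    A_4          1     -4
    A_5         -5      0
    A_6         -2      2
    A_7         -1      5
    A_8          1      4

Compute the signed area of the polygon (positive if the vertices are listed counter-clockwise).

-58.5

Apply the surveyor's formula: 2A = Σ (x_i·y_{i+1} − x_{i+1}·y_i), indices taken mod 8.
Σ = (-13) + (-38) + (-2) + (-20) + (-10) + (-8) + (-9) + (-17) = -117
Signed area = Σ/2 = -58.5 (negative ⇒ clockwise traversal).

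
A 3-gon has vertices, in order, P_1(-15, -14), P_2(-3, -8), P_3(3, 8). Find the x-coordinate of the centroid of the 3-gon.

-5

Apply Gauss's area formula. First the cross-terms c_i = x_i·y_{i+1} − x_{i+1}·y_i:
  78, 0, 78  ⇒  2A = 156, A = 78.
Then Σ (x_i + x_{i+1})·c_i = -2340, so x̄ = -2340 / (6·78) = -5.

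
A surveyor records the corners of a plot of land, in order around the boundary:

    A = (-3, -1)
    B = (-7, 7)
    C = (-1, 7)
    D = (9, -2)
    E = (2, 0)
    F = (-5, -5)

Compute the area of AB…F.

Apply the surveyor's formula: 2A = Σ (x_i·y_{i+1} − x_{i+1}·y_i), indices taken mod 6.
Cross-terms: -28, -42, -61, 4, -10, -10  ⇒  Σ = -147
Area = |Σ|/2 = 73.5.

73.5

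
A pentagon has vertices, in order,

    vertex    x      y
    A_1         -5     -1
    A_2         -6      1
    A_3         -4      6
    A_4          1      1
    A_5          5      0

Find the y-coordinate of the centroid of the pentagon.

14/9

Apply the surveyor's formula. First the cross-terms c_i = x_i·y_{i+1} − x_{i+1}·y_i:
  -11, -32, -10, -5, -5  ⇒  2A = -63, A = -31.5.
Then Σ (y_i + y_{i+1})·c_i = -294, so ȳ = -294 / (6·(-31.5)) = 14/9.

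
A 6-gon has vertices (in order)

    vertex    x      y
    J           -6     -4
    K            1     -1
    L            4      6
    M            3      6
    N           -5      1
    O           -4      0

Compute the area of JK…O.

39.5

J→K: (-6)(-1) − (1)(-4) = 10
K→L: (1)(6) − (4)(-1) = 10
L→M: (4)(6) − (3)(6) = 6
M→N: (3)(1) − (-5)(6) = 33
N→O: (-5)(0) − (-4)(1) = 4
O→J: (-4)(-4) − (-6)(0) = 16
Σ = 79
Area = |Σ|/2 = 39.5.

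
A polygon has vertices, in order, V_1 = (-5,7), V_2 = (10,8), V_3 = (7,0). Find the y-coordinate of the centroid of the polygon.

Apply Gauss's area formula. First the cross-terms c_i = x_i·y_{i+1} − x_{i+1}·y_i:
  -110, -56, 49  ⇒  2A = -117, A = -58.5.
Then Σ (y_i + y_{i+1})·c_i = -1755, so ȳ = -1755 / (6·(-58.5)) = 5.

5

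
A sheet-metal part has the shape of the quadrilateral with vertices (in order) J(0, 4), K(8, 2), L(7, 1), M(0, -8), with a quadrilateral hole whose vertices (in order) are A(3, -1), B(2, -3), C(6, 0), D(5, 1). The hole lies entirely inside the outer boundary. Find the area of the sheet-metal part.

Outer boundary:
Cross-terms: -32, -6, -56, 0  ⇒  Σ = -94
Area = |Σ|/2 = 47.
Hole:
Σ = (-7) + (18) + (6) + (-8) = 9
Area = |Σ|/2 = 4.5.
Net area = 47 − 4.5 = 42.5.

42.5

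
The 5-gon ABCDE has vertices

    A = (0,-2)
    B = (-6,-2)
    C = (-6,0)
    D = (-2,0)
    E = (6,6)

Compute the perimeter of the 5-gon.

|AB| = √((-6)² + (0)²) = √36 = 6
|BC| = √((0)² + (2)²) = √4 = 2
|CD| = √((4)² + (0)²) = √16 = 4
|DE| = √((8)² + (6)²) = √100 = 10
|EA| = √((-6)² + (-8)²) = √100 = 10
Perimeter = 6 + 2 + 4 + 10 + 10 = 32.

32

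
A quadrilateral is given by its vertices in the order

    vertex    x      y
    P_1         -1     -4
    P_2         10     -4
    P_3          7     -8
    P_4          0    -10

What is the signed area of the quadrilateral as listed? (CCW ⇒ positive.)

Apply the shoelace (surveyor's) formula: 2A = Σ (x_i·y_{i+1} − x_{i+1}·y_i), indices taken mod 4.
Σ = (44) + (-52) + (-70) + (-10) = -88
Signed area = Σ/2 = -44 (negative ⇒ clockwise traversal).

-44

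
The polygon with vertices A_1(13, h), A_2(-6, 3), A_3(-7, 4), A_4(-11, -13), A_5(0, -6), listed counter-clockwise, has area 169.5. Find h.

Write out the shoelace sum; only the two edges meeting at A_1 involve h:
2·Area = [(0·h − 13·(-6)) + (13·3 − (-6)·h)] + 198
       = 6·h + 315 = 339
⇒ h = 4.

4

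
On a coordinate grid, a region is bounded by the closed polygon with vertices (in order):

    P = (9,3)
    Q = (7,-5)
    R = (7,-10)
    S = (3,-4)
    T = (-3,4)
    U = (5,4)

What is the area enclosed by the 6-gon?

Σ = (-66) + (-35) + (2) + (0) + (-32) + (-21) = -152
Area = |Σ|/2 = 76.

76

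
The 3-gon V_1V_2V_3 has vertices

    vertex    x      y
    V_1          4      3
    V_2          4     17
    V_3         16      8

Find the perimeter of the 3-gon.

|V_1V_2| = √((0)² + (14)²) = √196 = 14
|V_2V_3| = √((12)² + (-9)²) = √225 = 15
|V_3V_1| = √((-12)² + (-5)²) = √169 = 13
Perimeter = 14 + 15 + 13 = 42.

42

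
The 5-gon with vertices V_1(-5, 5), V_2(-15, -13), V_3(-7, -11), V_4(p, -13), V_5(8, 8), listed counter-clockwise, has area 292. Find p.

The doubled signed area Σ (x_i y_{i+1} − x_{i+1} y_i) is linear in p.
With p=0 it equals 489; the coefficient of p is 19 (from the two edges through V_4).
So 19·p + 489 = 2·292 = 584 ⇒ p = 5.

5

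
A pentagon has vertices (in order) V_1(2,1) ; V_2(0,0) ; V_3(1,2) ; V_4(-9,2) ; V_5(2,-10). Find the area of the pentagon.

64

V_1→V_2: (2)(0) − (0)(1) = 0
V_2→V_3: (0)(2) − (1)(0) = 0
V_3→V_4: (1)(2) − (-9)(2) = 20
V_4→V_5: (-9)(-10) − (2)(2) = 86
V_5→V_1: (2)(1) − (2)(-10) = 22
Σ = 128
Area = |Σ|/2 = 64.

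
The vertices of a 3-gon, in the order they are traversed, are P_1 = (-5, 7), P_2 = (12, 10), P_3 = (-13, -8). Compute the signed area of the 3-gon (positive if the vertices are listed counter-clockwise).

Σ = (-134) + (34) + (-131) = -231
Signed area = Σ/2 = -115.5 (negative ⇒ clockwise traversal).

-115.5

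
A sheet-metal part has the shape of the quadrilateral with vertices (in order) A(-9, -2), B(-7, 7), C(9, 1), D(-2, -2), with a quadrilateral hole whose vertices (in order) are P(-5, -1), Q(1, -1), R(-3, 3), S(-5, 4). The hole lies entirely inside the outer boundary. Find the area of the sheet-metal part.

Outer boundary:
Σ = (-77) + (-70) + (-16) + (-14) = -177
Area = |Σ|/2 = 88.5.
Hole:
Σ = (6) + (0) + (3) + (25) = 34
Area = |Σ|/2 = 17.
Net area = 88.5 − 17 = 71.5.

71.5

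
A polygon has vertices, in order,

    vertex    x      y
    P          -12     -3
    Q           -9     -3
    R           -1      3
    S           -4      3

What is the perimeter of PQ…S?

|PQ| = √((3)² + (0)²) = √9 = 3
|QR| = √((8)² + (6)²) = √100 = 10
|RS| = √((-3)² + (0)²) = √9 = 3
|SP| = √((-8)² + (-6)²) = √100 = 10
Perimeter = 3 + 10 + 3 + 10 = 26.

26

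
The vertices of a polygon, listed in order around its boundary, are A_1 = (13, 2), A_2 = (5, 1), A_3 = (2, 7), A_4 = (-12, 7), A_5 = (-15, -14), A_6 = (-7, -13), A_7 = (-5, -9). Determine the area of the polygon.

304.5

Σ = (3) + (33) + (98) + (273) + (97) + (-2) + (107) = 609
Area = |Σ|/2 = 304.5.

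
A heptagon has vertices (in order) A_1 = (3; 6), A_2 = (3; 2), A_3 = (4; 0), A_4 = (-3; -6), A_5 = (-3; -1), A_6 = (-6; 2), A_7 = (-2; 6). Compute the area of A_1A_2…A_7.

Apply the shoelace (surveyor's) formula: 2A = Σ (x_i·y_{i+1} − x_{i+1}·y_i), indices taken mod 7.
Σ = (-12) + (-8) + (-24) + (-15) + (-12) + (-32) + (-30) = -133
Area = |Σ|/2 = 66.5.

66.5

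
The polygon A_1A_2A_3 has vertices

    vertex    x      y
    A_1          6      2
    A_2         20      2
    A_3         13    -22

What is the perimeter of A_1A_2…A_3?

|A_1A_2| = √((14)² + (0)²) = √196 = 14
|A_2A_3| = √((-7)² + (-24)²) = √625 = 25
|A_3A_1| = √((-7)² + (24)²) = √625 = 25
Perimeter = 14 + 25 + 25 = 64.

64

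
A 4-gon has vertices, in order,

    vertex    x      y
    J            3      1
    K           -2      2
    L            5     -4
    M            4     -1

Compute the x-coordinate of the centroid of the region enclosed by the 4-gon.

Apply Gauss's area formula. First the cross-terms c_i = x_i·y_{i+1} − x_{i+1}·y_i:
  8, -2, 11, 7  ⇒  2A = 24, A = 12.
Then Σ (x_i + x_{i+1})·c_i = 150, so x̄ = 150 / (6·12) = 25/12.

25/12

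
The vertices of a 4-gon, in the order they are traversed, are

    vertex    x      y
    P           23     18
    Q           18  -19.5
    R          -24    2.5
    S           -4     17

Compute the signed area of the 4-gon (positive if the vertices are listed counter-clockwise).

-1028.25

Apply the shoelace formula: 2A = Σ (x_i·y_{i+1} − x_{i+1}·y_i), indices taken mod 4.
Σ = (-772.5) + (-423) + (-398) + (-463) = -2056.5
Signed area = Σ/2 = -1028.25 (negative ⇒ clockwise traversal).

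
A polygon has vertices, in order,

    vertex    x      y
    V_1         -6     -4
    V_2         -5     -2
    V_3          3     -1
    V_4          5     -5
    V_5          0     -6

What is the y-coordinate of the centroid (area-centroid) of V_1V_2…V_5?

Apply the surveyor's formula. First the cross-terms c_i = x_i·y_{i+1} − x_{i+1}·y_i:
  -8, 11, -10, -30, -36  ⇒  2A = -73, A = -36.5.
Then Σ (y_i + y_{i+1})·c_i = 765, so ȳ = 765 / (6·(-36.5)) = -255/73.

-255/73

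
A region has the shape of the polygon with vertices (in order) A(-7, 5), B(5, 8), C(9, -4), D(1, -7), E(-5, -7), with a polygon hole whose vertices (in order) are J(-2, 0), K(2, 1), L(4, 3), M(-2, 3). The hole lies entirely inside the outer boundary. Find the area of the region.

Outer boundary:
Apply Gauss's area formula: 2A = Σ (x_i·y_{i+1} − x_{i+1}·y_i), indices taken mod 5.
Σ = (-81) + (-92) + (-59) + (-42) + (-74) = -348
Area = |Σ|/2 = 174.
Hole:
Apply the shoelace (surveyor's) formula: 2A = Σ (x_i·y_{i+1} − x_{i+1}·y_i), indices taken mod 4.
Cross-terms: -2, 2, 18, 6  ⇒  Σ = 24
Area = |Σ|/2 = 12.
Net area = 174 − 12 = 162.

162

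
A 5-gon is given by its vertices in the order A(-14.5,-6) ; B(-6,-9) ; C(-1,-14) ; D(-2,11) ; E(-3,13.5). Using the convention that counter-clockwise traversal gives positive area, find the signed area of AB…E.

175.125

Apply the shoelace (surveyor's) formula: 2A = Σ (x_i·y_{i+1} − x_{i+1}·y_i), indices taken mod 5.
Σ = (94.5) + (75) + (-39) + (6) + (213.75) = 350.25
Signed area = Σ/2 = 175.125 (positive ⇒ counter-clockwise traversal).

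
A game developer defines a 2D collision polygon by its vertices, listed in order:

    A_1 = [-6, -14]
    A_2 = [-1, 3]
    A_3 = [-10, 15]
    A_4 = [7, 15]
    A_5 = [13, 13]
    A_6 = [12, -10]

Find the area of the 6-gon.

445

Σ = (-32) + (15) + (-255) + (-104) + (-286) + (-228) = -890
Area = |Σ|/2 = 445.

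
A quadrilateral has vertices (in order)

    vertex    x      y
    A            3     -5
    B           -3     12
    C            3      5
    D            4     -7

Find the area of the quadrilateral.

Apply Gauss's area formula: 2A = Σ (x_i·y_{i+1} − x_{i+1}·y_i), indices taken mod 4.
Σ = (21) + (-51) + (-41) + (1) = -70
Area = |Σ|/2 = 35.

35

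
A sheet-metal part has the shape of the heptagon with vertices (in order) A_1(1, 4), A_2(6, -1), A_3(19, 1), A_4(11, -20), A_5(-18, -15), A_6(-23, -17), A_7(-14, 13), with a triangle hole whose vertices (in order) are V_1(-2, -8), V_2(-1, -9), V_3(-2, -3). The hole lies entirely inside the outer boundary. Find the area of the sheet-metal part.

Outer boundary:
Σ = (-25) + (25) + (-391) + (-525) + (-39) + (-537) + (-69) = -1561
Area = |Σ|/2 = 780.5.
Hole:
Σ = (10) + (-15) + (10) = 5
Area = |Σ|/2 = 2.5.
Net area = 780.5 − 2.5 = 778.

778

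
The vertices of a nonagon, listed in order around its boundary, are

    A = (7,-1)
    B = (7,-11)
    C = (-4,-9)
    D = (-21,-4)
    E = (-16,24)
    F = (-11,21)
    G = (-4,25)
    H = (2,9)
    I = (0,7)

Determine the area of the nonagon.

Apply the surveyor's formula: 2A = Σ (x_i·y_{i+1} − x_{i+1}·y_i), indices taken mod 9.
Σ = (-70) + (-107) + (-173) + (-568) + (-72) + (-191) + (-86) + (14) + (-49) = -1302
Area = |Σ|/2 = 651.

651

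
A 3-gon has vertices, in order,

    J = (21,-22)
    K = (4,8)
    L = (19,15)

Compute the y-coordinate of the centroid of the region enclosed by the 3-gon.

Apply the shoelace (surveyor's) formula. First the cross-terms c_i = x_i·y_{i+1} − x_{i+1}·y_i:
  256, -92, -733  ⇒  2A = -569, A = -284.5.
Then Σ (y_i + y_{i+1})·c_i = -569, so ȳ = -569 / (6·(-284.5)) = 1/3.

1/3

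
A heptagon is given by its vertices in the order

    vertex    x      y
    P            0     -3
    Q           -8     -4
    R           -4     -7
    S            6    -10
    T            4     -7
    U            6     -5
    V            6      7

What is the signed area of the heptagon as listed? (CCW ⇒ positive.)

86

Apply the shoelace (surveyor's) formula: 2A = Σ (x_i·y_{i+1} − x_{i+1}·y_i), indices taken mod 7.
Σ = (-24) + (40) + (82) + (-2) + (22) + (72) + (-18) = 172
Signed area = Σ/2 = 86 (positive ⇒ counter-clockwise traversal).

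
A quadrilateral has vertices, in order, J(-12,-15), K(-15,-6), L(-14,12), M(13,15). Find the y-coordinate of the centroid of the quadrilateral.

131/38

Apply the shoelace formula. First the cross-terms c_i = x_i·y_{i+1} − x_{i+1}·y_i:
  -153, -264, -366, -15  ⇒  2A = -798, A = -399.
Then Σ (y_i + y_{i+1})·c_i = -8253, so ȳ = -8253 / (6·(-399)) = 131/38.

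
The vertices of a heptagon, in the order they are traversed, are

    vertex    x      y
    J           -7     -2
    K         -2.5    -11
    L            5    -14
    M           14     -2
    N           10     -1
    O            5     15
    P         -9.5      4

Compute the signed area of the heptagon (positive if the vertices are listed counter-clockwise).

Σ = (72) + (90) + (186) + (6) + (155) + (162.5) + (47) = 718.5
Signed area = Σ/2 = 359.25 (positive ⇒ counter-clockwise traversal).

359.25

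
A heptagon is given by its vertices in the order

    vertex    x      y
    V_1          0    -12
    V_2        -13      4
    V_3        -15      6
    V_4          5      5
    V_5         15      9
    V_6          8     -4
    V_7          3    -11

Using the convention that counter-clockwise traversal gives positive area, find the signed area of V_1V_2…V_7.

Apply the surveyor's formula: 2A = Σ (x_i·y_{i+1} − x_{i+1}·y_i), indices taken mod 7.
Σ = (-156) + (-18) + (-105) + (-30) + (-132) + (-76) + (-36) = -553
Signed area = Σ/2 = -276.5 (negative ⇒ clockwise traversal).

-276.5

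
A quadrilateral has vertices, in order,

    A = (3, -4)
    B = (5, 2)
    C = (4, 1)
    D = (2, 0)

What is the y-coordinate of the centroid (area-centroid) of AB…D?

-31/39

Apply the shoelace (surveyor's) formula. First the cross-terms c_i = x_i·y_{i+1} − x_{i+1}·y_i:
  26, -3, -2, -8  ⇒  2A = 13, A = 6.5.
Then Σ (y_i + y_{i+1})·c_i = -31, so ȳ = -31 / (6·6.5) = -31/39.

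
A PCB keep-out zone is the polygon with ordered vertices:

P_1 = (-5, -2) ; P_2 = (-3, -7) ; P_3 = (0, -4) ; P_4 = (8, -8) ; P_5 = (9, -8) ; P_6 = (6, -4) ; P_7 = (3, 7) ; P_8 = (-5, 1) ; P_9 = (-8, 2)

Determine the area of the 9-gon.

104.5

Apply Gauss's area formula: 2A = Σ (x_i·y_{i+1} − x_{i+1}·y_i), indices taken mod 9.
Σ = (29) + (12) + (32) + (8) + (12) + (54) + (38) + (-2) + (26) = 209
Area = |Σ|/2 = 104.5.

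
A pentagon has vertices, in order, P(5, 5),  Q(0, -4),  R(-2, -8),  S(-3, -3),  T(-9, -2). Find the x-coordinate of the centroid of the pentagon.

Apply the surveyor's formula. First the cross-terms c_i = x_i·y_{i+1} − x_{i+1}·y_i:
  -20, -8, -18, -21, -35  ⇒  2A = -102, A = -51.
Then Σ (x_i + x_{i+1})·c_i = 398, so x̄ = 398 / (6·(-51)) = -199/153.

-199/153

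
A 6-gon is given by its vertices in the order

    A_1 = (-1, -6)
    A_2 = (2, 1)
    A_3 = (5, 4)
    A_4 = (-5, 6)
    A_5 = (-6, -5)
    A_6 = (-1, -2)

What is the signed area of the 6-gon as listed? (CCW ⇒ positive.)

Apply the shoelace formula: 2A = Σ (x_i·y_{i+1} − x_{i+1}·y_i), indices taken mod 6.
A_1→A_2: (-1)(1) − (2)(-6) = 11
A_2→A_3: (2)(4) − (5)(1) = 3
A_3→A_4: (5)(6) − (-5)(4) = 50
A_4→A_5: (-5)(-5) − (-6)(6) = 61
A_5→A_6: (-6)(-2) − (-1)(-5) = 7
A_6→A_1: (-1)(-6) − (-1)(-2) = 4
Σ = 136
Signed area = Σ/2 = 68 (positive ⇒ counter-clockwise traversal).

68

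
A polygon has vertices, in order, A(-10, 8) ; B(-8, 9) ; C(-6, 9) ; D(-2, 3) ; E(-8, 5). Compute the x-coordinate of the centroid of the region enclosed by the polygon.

-208/33

Apply the shoelace (surveyor's) formula. First the cross-terms c_i = x_i·y_{i+1} − x_{i+1}·y_i:
  -26, -18, 0, 14, -14  ⇒  2A = -44, A = -22.
Then Σ (x_i + x_{i+1})·c_i = 832, so x̄ = 832 / (6·(-22)) = -208/33.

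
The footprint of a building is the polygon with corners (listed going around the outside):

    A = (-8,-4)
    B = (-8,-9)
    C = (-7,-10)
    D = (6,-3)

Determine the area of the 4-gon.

45

Apply the shoelace formula: 2A = Σ (x_i·y_{i+1} − x_{i+1}·y_i), indices taken mod 4.
Cross-terms: 40, 17, 81, -48  ⇒  Σ = 90
Area = |Σ|/2 = 45.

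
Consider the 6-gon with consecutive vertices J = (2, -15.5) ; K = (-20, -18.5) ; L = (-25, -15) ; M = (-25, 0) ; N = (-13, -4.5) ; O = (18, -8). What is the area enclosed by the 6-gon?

Apply the shoelace formula: 2A = Σ (x_i·y_{i+1} − x_{i+1}·y_i), indices taken mod 6.
Σ = (-347) + (-162.5) + (-375) + (112.5) + (185) + (-263) = -850
Area = |Σ|/2 = 425.

425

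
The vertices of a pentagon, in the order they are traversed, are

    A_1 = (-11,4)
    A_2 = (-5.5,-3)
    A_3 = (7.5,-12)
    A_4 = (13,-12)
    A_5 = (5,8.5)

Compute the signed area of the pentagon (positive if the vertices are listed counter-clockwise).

Apply the shoelace (surveyor's) formula: 2A = Σ (x_i·y_{i+1} − x_{i+1}·y_i), indices taken mod 5.
A_1→A_2: (-11)(-3) − (-5.5)(4) = 55
A_2→A_3: (-5.5)(-12) − (7.5)(-3) = 88.5
A_3→A_4: (7.5)(-12) − (13)(-12) = 66
A_4→A_5: (13)(8.5) − (5)(-12) = 170.5
A_5→A_1: (5)(4) − (-11)(8.5) = 113.5
Σ = 493.5
Signed area = Σ/2 = 246.75 (positive ⇒ counter-clockwise traversal).

246.75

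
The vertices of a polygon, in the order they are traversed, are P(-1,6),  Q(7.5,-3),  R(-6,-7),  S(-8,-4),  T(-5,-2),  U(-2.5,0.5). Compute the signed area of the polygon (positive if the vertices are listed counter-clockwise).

-85.25

Apply the shoelace (surveyor's) formula: 2A = Σ (x_i·y_{i+1} − x_{i+1}·y_i), indices taken mod 6.
Cross-terms: -42, -70.5, -32, -4, -7.5, -14.5  ⇒  Σ = -170.5
Signed area = Σ/2 = -85.25 (negative ⇒ clockwise traversal).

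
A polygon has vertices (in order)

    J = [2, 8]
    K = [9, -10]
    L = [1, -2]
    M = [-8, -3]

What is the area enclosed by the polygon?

Σ = (-92) + (-8) + (-19) + (-58) = -177
Area = |Σ|/2 = 88.5.

88.5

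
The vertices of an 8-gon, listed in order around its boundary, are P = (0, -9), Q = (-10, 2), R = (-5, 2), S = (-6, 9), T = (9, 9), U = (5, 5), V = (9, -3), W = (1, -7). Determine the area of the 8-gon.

198.5

Apply Gauss's area formula: 2A = Σ (x_i·y_{i+1} − x_{i+1}·y_i), indices taken mod 8.
Σ = (-90) + (-10) + (-33) + (-135) + (0) + (-60) + (-60) + (-9) = -397
Area = |Σ|/2 = 198.5.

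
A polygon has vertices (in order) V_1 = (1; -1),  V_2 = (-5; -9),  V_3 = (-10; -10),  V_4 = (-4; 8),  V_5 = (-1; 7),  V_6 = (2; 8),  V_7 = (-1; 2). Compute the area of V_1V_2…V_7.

Apply the shoelace formula: 2A = Σ (x_i·y_{i+1} − x_{i+1}·y_i), indices taken mod 7.
Cross-terms: -14, -40, -120, -20, -22, 12, -1  ⇒  Σ = -205
Area = |Σ|/2 = 102.5.

102.5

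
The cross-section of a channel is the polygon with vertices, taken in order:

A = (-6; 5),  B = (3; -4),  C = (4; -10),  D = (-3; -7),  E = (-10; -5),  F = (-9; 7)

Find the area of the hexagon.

118

Cross-terms: 9, -14, -58, -55, -115, -3  ⇒  Σ = -236
Area = |Σ|/2 = 118.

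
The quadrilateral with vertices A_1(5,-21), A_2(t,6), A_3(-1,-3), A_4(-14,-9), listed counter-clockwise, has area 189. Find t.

Write out the shoelace sum; only the two edges meeting at A_2 involve t:
2·Area = [(5·6 − t·(-21)) + (t·(-3) − (-1)·6)] + 306
       = 18·t + 342 = 378
⇒ t = 2.

2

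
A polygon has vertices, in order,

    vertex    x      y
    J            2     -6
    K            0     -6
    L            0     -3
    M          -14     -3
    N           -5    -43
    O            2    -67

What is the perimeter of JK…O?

146

|JK| = √((-2)² + (0)²) = √4 = 2
|KL| = √((0)² + (3)²) = √9 = 3
|LM| = √((-14)² + (0)²) = √196 = 14
|MN| = √((9)² + (-40)²) = √1681 = 41
|NO| = √((7)² + (-24)²) = √625 = 25
|OJ| = √((0)² + (61)²) = √3721 = 61
Perimeter = 2 + 3 + 14 + 41 + 25 + 61 = 146.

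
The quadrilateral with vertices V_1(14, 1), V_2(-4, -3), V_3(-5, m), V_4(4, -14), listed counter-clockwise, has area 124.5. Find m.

-4

Write out the shoelace sum; only the two edges meeting at V_3 involve m:
2·Area = [((-4)·m − (-5)·(-3)) + ((-5)·(-14) − 4·m)] + 162
       = -8·m + 217 = 249
⇒ m = -4.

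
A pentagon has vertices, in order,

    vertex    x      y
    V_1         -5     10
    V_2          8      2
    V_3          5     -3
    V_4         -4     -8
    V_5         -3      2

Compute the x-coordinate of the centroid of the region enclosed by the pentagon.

5/9

Apply Gauss's area formula. First the cross-terms c_i = x_i·y_{i+1} − x_{i+1}·y_i:
  -90, -34, -52, -32, -20  ⇒  2A = -228, A = -114.
Then Σ (x_i + x_{i+1})·c_i = -380, so x̄ = -380 / (6·(-114)) = 5/9.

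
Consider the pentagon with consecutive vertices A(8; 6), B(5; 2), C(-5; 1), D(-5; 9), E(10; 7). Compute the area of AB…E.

Apply Gauss's area formula: 2A = Σ (x_i·y_{i+1} − x_{i+1}·y_i), indices taken mod 5.
Σ = (-14) + (15) + (-40) + (-125) + (4) = -160
Area = |Σ|/2 = 80.

80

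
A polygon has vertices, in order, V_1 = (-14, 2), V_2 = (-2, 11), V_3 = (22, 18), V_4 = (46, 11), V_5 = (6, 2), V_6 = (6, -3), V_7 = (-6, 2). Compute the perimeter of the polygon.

132

|V_1V_2| = √((12)² + (9)²) = √225 = 15
|V_2V_3| = √((24)² + (7)²) = √625 = 25
|V_3V_4| = √((24)² + (-7)²) = √625 = 25
|V_4V_5| = √((-40)² + (-9)²) = √1681 = 41
|V_5V_6| = √((0)² + (-5)²) = √25 = 5
|V_6V_7| = √((-12)² + (5)²) = √169 = 13
|V_7V_1| = √((-8)² + (0)²) = √64 = 8
Perimeter = 15 + 25 + 25 + 41 + 5 + 13 + 8 = 132.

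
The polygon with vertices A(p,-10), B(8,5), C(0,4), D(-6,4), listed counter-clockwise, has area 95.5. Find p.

The doubled signed area Σ (x_i y_{i+1} − x_{i+1} y_i) is linear in p.
With p=0 it equals 196; the coefficient of p is 1 (from the two edges through A).
So 1·p + 196 = 2·95.5 = 191 ⇒ p = -5.

-5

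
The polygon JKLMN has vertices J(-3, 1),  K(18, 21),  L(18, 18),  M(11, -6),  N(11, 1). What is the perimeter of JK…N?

78

|JK| = √((21)² + (20)²) = √841 = 29
|KL| = √((0)² + (-3)²) = √9 = 3
|LM| = √((-7)² + (-24)²) = √625 = 25
|MN| = √((0)² + (7)²) = √49 = 7
|NJ| = √((-14)² + (0)²) = √196 = 14
Perimeter = 29 + 3 + 25 + 7 + 14 = 78.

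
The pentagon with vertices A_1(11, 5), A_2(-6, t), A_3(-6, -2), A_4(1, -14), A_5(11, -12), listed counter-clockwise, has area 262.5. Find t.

The doubled signed area Σ (x_i y_{i+1} − x_{i+1} y_i) is linear in t.
With t=0 it equals 457; the coefficient of t is 17 (from the two edges through A_2).
So 17·t + 457 = 2·262.5 = 525 ⇒ t = 4.

4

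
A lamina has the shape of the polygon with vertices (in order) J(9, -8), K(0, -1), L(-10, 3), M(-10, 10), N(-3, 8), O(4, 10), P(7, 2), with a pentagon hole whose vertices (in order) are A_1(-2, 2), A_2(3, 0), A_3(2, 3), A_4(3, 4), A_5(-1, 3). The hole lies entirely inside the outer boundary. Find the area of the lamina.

Outer boundary:
Apply the shoelace (surveyor's) formula: 2A = Σ (x_i·y_{i+1} − x_{i+1}·y_i), indices taken mod 7.
Σ = (-9) + (-10) + (-70) + (-50) + (-62) + (-62) + (-74) = -337
Area = |Σ|/2 = 168.5.
Hole:
Apply the shoelace (surveyor's) formula: 2A = Σ (x_i·y_{i+1} − x_{i+1}·y_i), indices taken mod 5.
Σ = (-6) + (9) + (-1) + (13) + (4) = 19
Area = |Σ|/2 = 9.5.
Net area = 168.5 − 9.5 = 159.

159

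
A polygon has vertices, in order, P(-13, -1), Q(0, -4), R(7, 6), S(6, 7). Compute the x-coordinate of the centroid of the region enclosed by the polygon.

Apply the surveyor's formula. First the cross-terms c_i = x_i·y_{i+1} − x_{i+1}·y_i:
  52, 28, 13, 85  ⇒  2A = 178, A = 89.
Then Σ (x_i + x_{i+1})·c_i = -906, so x̄ = -906 / (6·89) = -151/89.

-151/89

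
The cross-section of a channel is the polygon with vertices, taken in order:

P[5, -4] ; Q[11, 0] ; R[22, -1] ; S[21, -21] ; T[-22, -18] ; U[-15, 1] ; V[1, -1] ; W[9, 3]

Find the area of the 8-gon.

Σ = (44) + (-11) + (-441) + (-840) + (-292) + (14) + (12) + (-51) = -1565
Area = |Σ|/2 = 782.5.

782.5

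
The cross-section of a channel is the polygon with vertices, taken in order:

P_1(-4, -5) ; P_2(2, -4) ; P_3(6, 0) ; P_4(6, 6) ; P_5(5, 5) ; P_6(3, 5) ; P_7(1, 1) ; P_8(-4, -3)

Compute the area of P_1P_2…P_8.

Apply the shoelace formula: 2A = Σ (x_i·y_{i+1} − x_{i+1}·y_i), indices taken mod 8.
Cross-terms: 26, 24, 36, 0, 10, -2, 1, 8  ⇒  Σ = 103
Area = |Σ|/2 = 51.5.

51.5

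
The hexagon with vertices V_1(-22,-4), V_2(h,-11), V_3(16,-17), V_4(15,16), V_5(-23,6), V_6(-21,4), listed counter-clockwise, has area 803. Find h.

-1

Write out the shoelace sum; only the two edges meeting at V_2 involve h:
2·Area = [((-22)·(-11) − h·(-4)) + (h·(-17) − 16·(-11))] + 1175
       = -13·h + 1593 = 1606
⇒ h = -1.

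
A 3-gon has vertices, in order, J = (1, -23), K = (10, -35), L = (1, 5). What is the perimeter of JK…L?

|JK| = √((9)² + (-12)²) = √225 = 15
|KL| = √((-9)² + (40)²) = √1681 = 41
|LJ| = √((0)² + (-28)²) = √784 = 28
Perimeter = 15 + 41 + 28 = 84.

84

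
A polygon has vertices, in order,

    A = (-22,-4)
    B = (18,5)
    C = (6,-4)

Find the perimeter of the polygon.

|AB| = √((40)² + (9)²) = √1681 = 41
|BC| = √((-12)² + (-9)²) = √225 = 15
|CA| = √((-28)² + (0)²) = √784 = 28
Perimeter = 41 + 15 + 28 = 84.

84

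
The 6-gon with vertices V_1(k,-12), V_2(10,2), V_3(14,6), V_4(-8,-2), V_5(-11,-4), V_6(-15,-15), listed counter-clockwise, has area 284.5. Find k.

Write out the shoelace sum; only the two edges meeting at V_1 involve k:
2·Area = [((-15)·(-12) − k·(-15)) + (k·2 − 10·(-12))] + 167
       = 17·k + 467 = 569
⇒ k = 6.

6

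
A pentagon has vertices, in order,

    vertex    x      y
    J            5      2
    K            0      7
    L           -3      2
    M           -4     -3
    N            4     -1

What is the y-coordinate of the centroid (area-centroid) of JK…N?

Apply Gauss's area formula. First the cross-terms c_i = x_i·y_{i+1} − x_{i+1}·y_i:
  35, 21, 17, 16, 13  ⇒  2A = 102, A = 51.
Then Σ (y_i + y_{i+1})·c_i = 436, so ȳ = 436 / (6·51) = 218/153.

218/153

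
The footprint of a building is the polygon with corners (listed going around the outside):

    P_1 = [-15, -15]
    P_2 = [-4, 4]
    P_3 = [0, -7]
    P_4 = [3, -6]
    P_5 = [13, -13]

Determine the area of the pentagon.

211

Apply Gauss's area formula: 2A = Σ (x_i·y_{i+1} − x_{i+1}·y_i), indices taken mod 5.
Cross-terms: -120, 28, 21, 39, -390  ⇒  Σ = -422
Area = |Σ|/2 = 211.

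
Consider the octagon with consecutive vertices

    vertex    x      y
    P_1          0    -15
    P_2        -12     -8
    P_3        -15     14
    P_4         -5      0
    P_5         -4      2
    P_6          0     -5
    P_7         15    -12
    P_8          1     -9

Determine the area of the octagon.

Apply Gauss's area formula: 2A = Σ (x_i·y_{i+1} − x_{i+1}·y_i), indices taken mod 8.
Σ = (-180) + (-288) + (70) + (-10) + (20) + (75) + (-123) + (-15) = -451
Area = |Σ|/2 = 225.5.

225.5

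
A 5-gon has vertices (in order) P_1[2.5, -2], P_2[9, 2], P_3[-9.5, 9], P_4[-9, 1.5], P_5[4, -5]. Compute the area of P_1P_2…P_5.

P_1→P_2: (2.5)(2) − (9)(-2) = 23
P_2→P_3: (9)(9) − (-9.5)(2) = 100
P_3→P_4: (-9.5)(1.5) − (-9)(9) = 66.75
P_4→P_5: (-9)(-5) − (4)(1.5) = 39
P_5→P_1: (4)(-2) − (2.5)(-5) = 4.5
Σ = 233.25
Area = |Σ|/2 = 116.625.

116.625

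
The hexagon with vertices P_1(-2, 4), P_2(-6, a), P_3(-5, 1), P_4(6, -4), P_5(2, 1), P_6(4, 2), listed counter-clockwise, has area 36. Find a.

The doubled signed area Σ (x_i y_{i+1} − x_{i+1} y_i) is linear in a.
With a=0 it equals 66; the coefficient of a is 3 (from the two edges through P_2).
So 3·a + 66 = 2·36 = 72 ⇒ a = 2.

2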